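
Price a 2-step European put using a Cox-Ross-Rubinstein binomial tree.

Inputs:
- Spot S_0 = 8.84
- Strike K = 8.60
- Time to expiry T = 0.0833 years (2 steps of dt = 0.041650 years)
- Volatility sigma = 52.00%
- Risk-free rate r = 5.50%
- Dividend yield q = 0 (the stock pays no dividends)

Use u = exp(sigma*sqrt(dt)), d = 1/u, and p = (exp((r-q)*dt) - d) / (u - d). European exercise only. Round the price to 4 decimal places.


Answer: Price = V(0,0) = 0.3840

Derivation:
dt = T/N = 0.041650
u = exp(sigma*sqrt(dt)) = 1.111959; d = 1/u = 0.899314
p = (exp((r-q)*dt) - d) / (u - d) = 0.484279
Discount per step: exp(-r*dt) = 0.997712
Stock lattice S(k, i) with i counting down-moves:
  k=0: S(0,0) = 8.8400
  k=1: S(1,0) = 9.8297; S(1,1) = 7.9499
  k=2: S(2,0) = 10.9302; S(2,1) = 8.8400; S(2,2) = 7.1495
Terminal payoffs V(N, i) = max(K - S_T, 0):
  V(2,0) = 0.000000; V(2,1) = 0.000000; V(2,2) = 1.450516
Backward induction: V(k, i) = exp(-r*dt) * [p * V(k+1, i) + (1-p) * V(k+1, i+1)].
  V(1,0) = exp(-r*dt) * [p*0.000000 + (1-p)*0.000000] = 0.000000
  V(1,1) = exp(-r*dt) * [p*0.000000 + (1-p)*1.450516] = 0.746350
  V(0,0) = exp(-r*dt) * [p*0.000000 + (1-p)*0.746350] = 0.384027


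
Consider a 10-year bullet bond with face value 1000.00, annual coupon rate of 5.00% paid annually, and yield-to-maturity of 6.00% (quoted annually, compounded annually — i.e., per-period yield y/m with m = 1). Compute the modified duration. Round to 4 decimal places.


Answer: Modified duration = 7.5684

Derivation:
Coupon per period c = face * coupon_rate / m = 50.000000
Periods per year m = 1; per-period yield y/m = 0.060000
Number of cashflows N = 10
Cashflows (t years, CF_t, discount factor 1/(1+y/m)^(m*t), PV):
  t = 1.0000: CF_t = 50.000000, DF = 0.943396, PV = 47.169811
  t = 2.0000: CF_t = 50.000000, DF = 0.889996, PV = 44.499822
  t = 3.0000: CF_t = 50.000000, DF = 0.839619, PV = 41.980964
  t = 4.0000: CF_t = 50.000000, DF = 0.792094, PV = 39.604683
  t = 5.0000: CF_t = 50.000000, DF = 0.747258, PV = 37.362909
  t = 6.0000: CF_t = 50.000000, DF = 0.704961, PV = 35.248027
  t = 7.0000: CF_t = 50.000000, DF = 0.665057, PV = 33.252856
  t = 8.0000: CF_t = 50.000000, DF = 0.627412, PV = 31.370619
  t = 9.0000: CF_t = 50.000000, DF = 0.591898, PV = 29.594923
  t = 10.0000: CF_t = 1050.000000, DF = 0.558395, PV = 586.314516
Price P = sum_t PV_t = 926.399129
First compute Macaulay numerator sum_t t * PV_t:
  t * PV_t at t = 1.0000: 47.169811
  t * PV_t at t = 2.0000: 88.999644
  t * PV_t at t = 3.0000: 125.942892
  t * PV_t at t = 4.0000: 158.418733
  t * PV_t at t = 5.0000: 186.814543
  t * PV_t at t = 6.0000: 211.488162
  t * PV_t at t = 7.0000: 232.769990
  t * PV_t at t = 8.0000: 250.964949
  t * PV_t at t = 9.0000: 266.354309
  t * PV_t at t = 10.0000: 5863.145158
Macaulay duration D = 7432.068190 / 926.399129 = 8.022534
Modified duration = D / (1 + y/m) = 8.022534 / (1 + 0.060000) = 7.568428


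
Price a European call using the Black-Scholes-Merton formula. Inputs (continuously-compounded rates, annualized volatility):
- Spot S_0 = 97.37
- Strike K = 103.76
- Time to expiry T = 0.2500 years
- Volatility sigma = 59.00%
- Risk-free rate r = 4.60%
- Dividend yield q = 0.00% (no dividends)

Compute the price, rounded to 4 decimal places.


d1 = (ln(S/K) + (r - q + 0.5*sigma^2) * T) / (sigma * sqrt(T)) = -0.02898266
d2 = d1 - sigma * sqrt(T) = -0.32398266
exp(-rT) = 0.98856587; exp(-qT) = 1.00000000
C = S_0 * exp(-qT) * N(d1) - K * exp(-rT) * N(d2)
N(d1) = 0.48843921; N(d2) = 0.37297558
C = 97.3700 * 1.00000000 * 0.48843921 - 103.7600 * 0.98856587 * 0.37297558 = 9.3019

Answer: Price = 9.3019


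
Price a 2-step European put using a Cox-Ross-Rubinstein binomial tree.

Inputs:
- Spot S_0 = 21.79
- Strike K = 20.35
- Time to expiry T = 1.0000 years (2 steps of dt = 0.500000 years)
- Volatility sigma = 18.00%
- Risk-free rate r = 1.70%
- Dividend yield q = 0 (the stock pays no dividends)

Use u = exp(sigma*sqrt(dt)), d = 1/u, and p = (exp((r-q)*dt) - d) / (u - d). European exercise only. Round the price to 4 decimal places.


dt = T/N = 0.500000
u = exp(sigma*sqrt(dt)) = 1.135734; d = 1/u = 0.880488
p = (exp((r-q)*dt) - d) / (u - d) = 0.501666
Discount per step: exp(-r*dt) = 0.991536
Stock lattice S(k, i) with i counting down-moves:
  k=0: S(0,0) = 21.7900
  k=1: S(1,0) = 24.7476; S(1,1) = 19.1858
  k=2: S(2,0) = 28.1067; S(2,1) = 21.7900; S(2,2) = 16.8929
Terminal payoffs V(N, i) = max(K - S_T, 0):
  V(2,0) = 0.000000; V(2,1) = 0.000000; V(2,2) = 3.457112
Backward induction: V(k, i) = exp(-r*dt) * [p * V(k+1, i) + (1-p) * V(k+1, i+1)].
  V(1,0) = exp(-r*dt) * [p*0.000000 + (1-p)*0.000000] = 0.000000
  V(1,1) = exp(-r*dt) * [p*0.000000 + (1-p)*3.457112] = 1.708214
  V(0,0) = exp(-r*dt) * [p*0.000000 + (1-p)*1.708214] = 0.844056

Answer: Price = V(0,0) = 0.8441


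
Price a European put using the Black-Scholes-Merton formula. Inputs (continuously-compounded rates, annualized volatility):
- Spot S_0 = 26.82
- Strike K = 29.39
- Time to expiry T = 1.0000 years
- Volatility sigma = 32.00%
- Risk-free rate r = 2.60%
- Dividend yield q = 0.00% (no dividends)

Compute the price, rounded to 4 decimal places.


Answer: Price = 4.5055

Derivation:
d1 = (ln(S/K) + (r - q + 0.5*sigma^2) * T) / (sigma * sqrt(T)) = -0.04470813
d2 = d1 - sigma * sqrt(T) = -0.36470813
exp(-rT) = 0.97433509; exp(-qT) = 1.00000000
P = K * exp(-rT) * N(-d2) - S_0 * exp(-qT) * N(-d1)
N(-d1) = 0.51783002; N(-d2) = 0.64233536
P = 29.3900 * 0.97433509 * 0.64233536 - 26.8200 * 1.00000000 * 0.51783002 = 4.5055


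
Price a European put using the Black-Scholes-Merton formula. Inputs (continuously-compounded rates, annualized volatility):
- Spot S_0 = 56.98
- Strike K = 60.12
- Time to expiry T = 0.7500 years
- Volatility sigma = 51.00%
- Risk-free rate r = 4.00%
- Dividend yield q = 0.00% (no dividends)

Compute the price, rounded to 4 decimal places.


d1 = (ln(S/K) + (r - q + 0.5*sigma^2) * T) / (sigma * sqrt(T)) = 0.16730765
d2 = d1 - sigma * sqrt(T) = -0.27436531
exp(-rT) = 0.97044553; exp(-qT) = 1.00000000
P = K * exp(-rT) * N(-d2) - S_0 * exp(-qT) * N(-d1)
N(-d1) = 0.43356399; N(-d2) = 0.60809805
P = 60.1200 * 0.97044553 * 0.60809805 - 56.9800 * 1.00000000 * 0.43356399 = 10.7739

Answer: Price = 10.7739


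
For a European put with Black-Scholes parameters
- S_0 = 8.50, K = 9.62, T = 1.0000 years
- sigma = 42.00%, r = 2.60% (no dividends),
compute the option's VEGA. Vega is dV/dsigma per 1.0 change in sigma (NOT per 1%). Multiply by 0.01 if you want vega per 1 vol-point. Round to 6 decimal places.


Answer: Vega = 3.390128

Derivation:
d1 = -0.0228050028; d2 = -0.4428050028
phi(d1) = 0.3988385553; exp(-qT) = 1.0000000000; exp(-rT) = 0.9743350896
Vega = S * exp(-qT) * phi(d1) * sqrt(T) = 8.5000 * 1.0000000000 * 0.3988385553 * 1.0000000000 = 3.390128


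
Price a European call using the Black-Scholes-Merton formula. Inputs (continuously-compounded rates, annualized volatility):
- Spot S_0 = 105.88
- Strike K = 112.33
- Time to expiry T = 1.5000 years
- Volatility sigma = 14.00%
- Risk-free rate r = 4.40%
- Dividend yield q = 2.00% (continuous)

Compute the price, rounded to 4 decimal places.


Answer: Price = 5.9641

Derivation:
d1 = (ln(S/K) + (r - q + 0.5*sigma^2) * T) / (sigma * sqrt(T)) = -0.04919153
d2 = d1 - sigma * sqrt(T) = -0.22065581
exp(-rT) = 0.93613086; exp(-qT) = 0.97044553
C = S_0 * exp(-qT) * N(d1) - K * exp(-rT) * N(d2)
N(d1) = 0.48038333; N(d2) = 0.41268022
C = 105.8800 * 0.97044553 * 0.48038333 - 112.3300 * 0.93613086 * 0.41268022 = 5.9641


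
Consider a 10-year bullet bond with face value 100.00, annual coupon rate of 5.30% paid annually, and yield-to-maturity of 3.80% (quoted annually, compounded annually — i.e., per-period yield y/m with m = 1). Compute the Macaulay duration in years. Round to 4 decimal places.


Answer: Macaulay duration = 8.1413 years

Derivation:
Coupon per period c = face * coupon_rate / m = 5.300000
Periods per year m = 1; per-period yield y/m = 0.038000
Number of cashflows N = 10
Cashflows (t years, CF_t, discount factor 1/(1+y/m)^(m*t), PV):
  t = 1.0000: CF_t = 5.300000, DF = 0.963391, PV = 5.105973
  t = 2.0000: CF_t = 5.300000, DF = 0.928122, PV = 4.919049
  t = 3.0000: CF_t = 5.300000, DF = 0.894145, PV = 4.738968
  t = 4.0000: CF_t = 5.300000, DF = 0.861411, PV = 4.565480
  t = 5.0000: CF_t = 5.300000, DF = 0.829876, PV = 4.398343
  t = 6.0000: CF_t = 5.300000, DF = 0.799495, PV = 4.237325
  t = 7.0000: CF_t = 5.300000, DF = 0.770227, PV = 4.082201
  t = 8.0000: CF_t = 5.300000, DF = 0.742030, PV = 3.932756
  t = 9.0000: CF_t = 5.300000, DF = 0.714865, PV = 3.788783
  t = 10.0000: CF_t = 105.300000, DF = 0.688694, PV = 72.519506
Price P = sum_t PV_t = 112.288384
Macaulay numerator sum_t t * PV_t:
  t * PV_t at t = 1.0000: 5.105973
  t * PV_t at t = 2.0000: 9.838098
  t * PV_t at t = 3.0000: 14.216905
  t * PV_t at t = 4.0000: 18.261920
  t * PV_t at t = 5.0000: 21.991715
  t * PV_t at t = 6.0000: 25.423948
  t * PV_t at t = 7.0000: 28.575408
  t * PV_t at t = 8.0000: 31.462051
  t * PV_t at t = 9.0000: 34.099044
  t * PV_t at t = 10.0000: 725.195058
Macaulay duration D = (sum_t t * PV_t) / P = 914.170121 / 112.288384 = 8.141271


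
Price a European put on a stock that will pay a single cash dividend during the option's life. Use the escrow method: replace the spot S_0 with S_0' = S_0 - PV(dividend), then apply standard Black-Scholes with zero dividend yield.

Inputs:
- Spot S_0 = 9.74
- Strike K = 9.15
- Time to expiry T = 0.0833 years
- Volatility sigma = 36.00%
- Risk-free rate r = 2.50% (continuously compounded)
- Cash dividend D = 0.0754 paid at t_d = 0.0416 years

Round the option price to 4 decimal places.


PV(D) = D * exp(-r * t_d) = 0.0754 * 0.99896054 = 0.07532162
S_0' = S_0 - PV(D) = 9.7400 - 0.07532162 = 9.66467838
d1 = (ln(S_0'/K) + (r + sigma^2/2)*T) / (sigma*sqrt(T)) = 0.59868086
d2 = d1 - sigma*sqrt(T) = 0.49477860
exp(-rT) = 0.99791967
N(-d1) = 0.27469286; N(-d2) = 0.31037821
P = K * exp(-rT) * N(-d2) - S_0' * N(-d1) = 9.1500 * 0.99791967 * 0.31037821 - 9.66467838 * 0.27469286 = 0.1792

Answer: Price = 0.1792


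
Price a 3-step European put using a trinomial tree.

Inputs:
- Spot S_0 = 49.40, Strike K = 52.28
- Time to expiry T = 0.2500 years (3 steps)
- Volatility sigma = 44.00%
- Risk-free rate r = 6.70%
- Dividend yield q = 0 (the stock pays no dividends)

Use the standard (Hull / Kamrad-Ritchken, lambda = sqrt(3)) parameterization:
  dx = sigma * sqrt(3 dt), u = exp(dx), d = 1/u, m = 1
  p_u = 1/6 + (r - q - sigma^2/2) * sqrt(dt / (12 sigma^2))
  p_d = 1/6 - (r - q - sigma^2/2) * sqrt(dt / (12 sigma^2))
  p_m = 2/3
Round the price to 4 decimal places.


dt = T/N = 0.083333; dx = sigma*sqrt(3*dt) = 0.220000
u = exp(dx) = 1.246077; d = 1/u = 0.802519
p_u = 0.161023, p_m = 0.666667, p_d = 0.172311
Discount per step: exp(-r*dt) = 0.994432
Stock lattice S(k, j) with j the centered position index:
  k=0: S(0,+0) = 49.4000
  k=1: S(1,-1) = 39.6444; S(1,+0) = 49.4000; S(1,+1) = 61.5562
  k=2: S(2,-2) = 31.8154; S(2,-1) = 39.6444; S(2,+0) = 49.4000; S(2,+1) = 61.5562; S(2,+2) = 76.7037
  k=3: S(3,-3) = 25.5325; S(3,-2) = 31.8154; S(3,-1) = 39.6444; S(3,+0) = 49.4000; S(3,+1) = 61.5562; S(3,+2) = 76.7037; S(3,+3) = 95.5787
Terminal payoffs V(N, j) = max(K - S_T, 0):
  V(3,-3) = 26.747544; V(3,-2) = 20.464601; V(3,-1) = 12.635571; V(3,+0) = 2.880000; V(3,+1) = 0.000000; V(3,+2) = 0.000000; V(3,+3) = 0.000000
Backward induction: V(k, j) = exp(-r*dt) * [p_u * V(k+1, j+1) + p_m * V(k+1, j) + p_d * V(k+1, j-1)]
  V(2,-2) = exp(-r*dt) * [p_u*12.635571 + p_m*20.464601 + p_d*26.747544] = 20.173616
  V(2,-1) = exp(-r*dt) * [p_u*2.880000 + p_m*12.635571 + p_d*20.464601] = 12.344611
  V(2,+0) = exp(-r*dt) * [p_u*0.000000 + p_m*2.880000 + p_d*12.635571] = 4.074430
  V(2,+1) = exp(-r*dt) * [p_u*0.000000 + p_m*0.000000 + p_d*2.880000] = 0.493492
  V(2,+2) = exp(-r*dt) * [p_u*0.000000 + p_m*0.000000 + p_d*0.000000] = 0.000000
  V(1,-1) = exp(-r*dt) * [p_u*4.074430 + p_m*12.344611 + p_d*20.173616] = 12.293116
  V(1,+0) = exp(-r*dt) * [p_u*0.493492 + p_m*4.074430 + p_d*12.344611] = 4.895448
  V(1,+1) = exp(-r*dt) * [p_u*0.000000 + p_m*0.493492 + p_d*4.074430] = 1.025321
  V(0,+0) = exp(-r*dt) * [p_u*1.025321 + p_m*4.895448 + p_d*12.293116] = 5.516082

Answer: Price = V(0,0) = 5.5161


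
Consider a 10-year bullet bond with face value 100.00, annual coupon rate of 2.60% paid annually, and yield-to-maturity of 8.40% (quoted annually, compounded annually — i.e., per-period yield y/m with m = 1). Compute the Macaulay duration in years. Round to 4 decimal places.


Coupon per period c = face * coupon_rate / m = 2.600000
Periods per year m = 1; per-period yield y/m = 0.084000
Number of cashflows N = 10
Cashflows (t years, CF_t, discount factor 1/(1+y/m)^(m*t), PV):
  t = 1.0000: CF_t = 2.600000, DF = 0.922509, PV = 2.398524
  t = 2.0000: CF_t = 2.600000, DF = 0.851023, PV = 2.212661
  t = 3.0000: CF_t = 2.600000, DF = 0.785077, PV = 2.041200
  t = 4.0000: CF_t = 2.600000, DF = 0.724241, PV = 1.883026
  t = 5.0000: CF_t = 2.600000, DF = 0.668119, PV = 1.737108
  t = 6.0000: CF_t = 2.600000, DF = 0.616346, PV = 1.602499
  t = 7.0000: CF_t = 2.600000, DF = 0.568585, PV = 1.478320
  t = 8.0000: CF_t = 2.600000, DF = 0.524524, PV = 1.363764
  t = 9.0000: CF_t = 2.600000, DF = 0.483879, PV = 1.258084
  t = 10.0000: CF_t = 102.600000, DF = 0.446383, PV = 45.798846
Price P = sum_t PV_t = 61.774031
Macaulay numerator sum_t t * PV_t:
  t * PV_t at t = 1.0000: 2.398524
  t * PV_t at t = 2.0000: 4.425321
  t * PV_t at t = 3.0000: 6.123599
  t * PV_t at t = 4.0000: 7.532102
  t * PV_t at t = 5.0000: 8.685542
  t * PV_t at t = 6.0000: 9.614992
  t * PV_t at t = 7.0000: 10.348238
  t * PV_t at t = 8.0000: 10.910109
  t * PV_t at t = 9.0000: 11.322760
  t * PV_t at t = 10.0000: 457.988464
Macaulay duration D = (sum_t t * PV_t) / P = 529.349651 / 61.774031 = 8.569129

Answer: Macaulay duration = 8.5691 years


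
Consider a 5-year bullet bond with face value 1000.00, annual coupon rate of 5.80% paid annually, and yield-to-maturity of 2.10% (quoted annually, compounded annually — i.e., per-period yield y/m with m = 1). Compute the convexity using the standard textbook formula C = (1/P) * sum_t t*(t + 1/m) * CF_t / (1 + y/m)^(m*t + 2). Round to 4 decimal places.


Answer: Convexity = 25.1499

Derivation:
Coupon per period c = face * coupon_rate / m = 58.000000
Periods per year m = 1; per-period yield y/m = 0.021000
Number of cashflows N = 5
Cashflows (t years, CF_t, discount factor 1/(1+y/m)^(m*t), PV):
  t = 1.0000: CF_t = 58.000000, DF = 0.979432, PV = 56.807052
  t = 2.0000: CF_t = 58.000000, DF = 0.959287, PV = 55.638640
  t = 3.0000: CF_t = 58.000000, DF = 0.939556, PV = 54.494261
  t = 4.0000: CF_t = 58.000000, DF = 0.920231, PV = 53.373419
  t = 5.0000: CF_t = 1058.000000, DF = 0.901304, PV = 953.579612
Price P = sum_t PV_t = 1173.892985
Convexity numerator sum_t t*(t + 1/m) * CF_t / (1+y/m)^(m*t + 2):
  t = 1.0000: term = 108.988522
  t = 2.0000: term = 320.240515
  t = 3.0000: term = 627.307571
  t = 4.0000: term = 1024.008441
  t = 5.0000: term = 27442.693038
Convexity = (1/P) * sum = 29523.238087 / 1173.892985 = 25.149855


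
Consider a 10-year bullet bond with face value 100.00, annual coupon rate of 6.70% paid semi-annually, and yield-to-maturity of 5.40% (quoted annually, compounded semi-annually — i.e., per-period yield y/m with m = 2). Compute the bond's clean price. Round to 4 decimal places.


Coupon per period c = face * coupon_rate / m = 3.350000
Periods per year m = 2; per-period yield y/m = 0.027000
Number of cashflows N = 20
Cashflows (t years, CF_t, discount factor 1/(1+y/m)^(m*t), PV):
  t = 0.5000: CF_t = 3.350000, DF = 0.973710, PV = 3.261928
  t = 1.0000: CF_t = 3.350000, DF = 0.948111, PV = 3.176171
  t = 1.5000: CF_t = 3.350000, DF = 0.923185, PV = 3.092669
  t = 2.0000: CF_t = 3.350000, DF = 0.898914, PV = 3.011362
  t = 2.5000: CF_t = 3.350000, DF = 0.875282, PV = 2.932193
  t = 3.0000: CF_t = 3.350000, DF = 0.852270, PV = 2.855105
  t = 3.5000: CF_t = 3.350000, DF = 0.829864, PV = 2.780044
  t = 4.0000: CF_t = 3.350000, DF = 0.808047, PV = 2.706956
  t = 4.5000: CF_t = 3.350000, DF = 0.786803, PV = 2.635790
  t = 5.0000: CF_t = 3.350000, DF = 0.766118, PV = 2.566495
  t = 5.5000: CF_t = 3.350000, DF = 0.745976, PV = 2.499021
  t = 6.0000: CF_t = 3.350000, DF = 0.726365, PV = 2.433321
  t = 6.5000: CF_t = 3.350000, DF = 0.707268, PV = 2.369349
  t = 7.0000: CF_t = 3.350000, DF = 0.688674, PV = 2.307058
  t = 7.5000: CF_t = 3.350000, DF = 0.670569, PV = 2.246405
  t = 8.0000: CF_t = 3.350000, DF = 0.652939, PV = 2.187347
  t = 8.5000: CF_t = 3.350000, DF = 0.635774, PV = 2.129841
  t = 9.0000: CF_t = 3.350000, DF = 0.619059, PV = 2.073848
  t = 9.5000: CF_t = 3.350000, DF = 0.602784, PV = 2.019326
  t = 10.0000: CF_t = 103.350000, DF = 0.586937, PV = 60.659889
Price P = sum_t PV_t = 109.944121

Answer: Price = 109.9441


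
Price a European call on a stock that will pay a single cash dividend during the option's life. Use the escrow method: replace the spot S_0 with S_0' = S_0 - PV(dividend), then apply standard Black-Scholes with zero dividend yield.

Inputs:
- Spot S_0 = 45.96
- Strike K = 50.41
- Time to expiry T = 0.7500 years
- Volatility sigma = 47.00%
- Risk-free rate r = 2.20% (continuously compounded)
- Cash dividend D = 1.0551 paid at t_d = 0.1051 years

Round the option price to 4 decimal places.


Answer: Price = 5.5018

Derivation:
PV(D) = D * exp(-r * t_d) = 1.0551 * 0.99769047 = 1.05266322
S_0' = S_0 - PV(D) = 45.9600 - 1.05266322 = 44.90733678
d1 = (ln(S_0'/K) + (r + sigma^2/2)*T) / (sigma*sqrt(T)) = -0.03992533
d2 = d1 - sigma*sqrt(T) = -0.44695727
exp(-rT) = 0.98363538
N(d1) = 0.48407633; N(d2) = 0.32745296
C = S_0' * N(d1) - K * exp(-rT) * N(d2) = 44.90733678 * 0.48407633 - 50.4100 * 0.98363538 * 0.32745296 = 5.5018


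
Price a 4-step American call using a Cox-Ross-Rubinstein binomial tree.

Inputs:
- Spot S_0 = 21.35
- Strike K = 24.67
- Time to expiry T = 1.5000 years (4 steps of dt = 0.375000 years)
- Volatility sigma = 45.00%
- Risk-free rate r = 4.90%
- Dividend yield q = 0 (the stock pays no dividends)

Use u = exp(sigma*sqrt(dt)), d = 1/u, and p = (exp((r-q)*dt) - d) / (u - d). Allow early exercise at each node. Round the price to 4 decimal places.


Answer: Price = V(0,0) = 4.1892

Derivation:
dt = T/N = 0.375000
u = exp(sigma*sqrt(dt)) = 1.317278; d = 1/u = 0.759141
p = (exp((r-q)*dt) - d) / (u - d) = 0.464767
Discount per step: exp(-r*dt) = 0.981793
Stock lattice S(k, i) with i counting down-moves:
  k=0: S(0,0) = 21.3500
  k=1: S(1,0) = 28.1239; S(1,1) = 16.2077
  k=2: S(2,0) = 37.0470; S(2,1) = 21.3500; S(2,2) = 12.3039
  k=3: S(3,0) = 48.8012; S(3,1) = 28.1239; S(3,2) = 16.2077; S(3,3) = 9.3404
  k=4: S(4,0) = 64.2847; S(4,1) = 37.0470; S(4,2) = 21.3500; S(4,3) = 12.3039; S(4,4) = 7.0907
Terminal payoffs V(N, i) = max(S_T - K, 0):
  V(4,0) = 39.614730; V(4,1) = 12.376984; V(4,2) = 0.000000; V(4,3) = 0.000000; V(4,4) = 0.000000
Backward induction: V(k, i) = exp(-r*dt) * [p * V(k+1, i) + (1-p) * V(k+1, i+1)]; then take max(V_cont, immediate exercise) for American.
  V(3,0) = exp(-r*dt) * [p*39.614730 + (1-p)*12.376984] = 24.580354; exercise = 24.131182; V(3,0) = max -> 24.580354
  V(3,1) = exp(-r*dt) * [p*12.376984 + (1-p)*0.000000] = 5.647680; exercise = 3.453888; V(3,1) = max -> 5.647680
  V(3,2) = exp(-r*dt) * [p*0.000000 + (1-p)*0.000000] = 0.000000; exercise = 0.000000; V(3,2) = max -> 0.000000
  V(3,3) = exp(-r*dt) * [p*0.000000 + (1-p)*0.000000] = 0.000000; exercise = 0.000000; V(3,3) = max -> 0.000000
  V(2,0) = exp(-r*dt) * [p*24.580354 + (1-p)*5.647680] = 14.183925; exercise = 12.376984; V(2,0) = max -> 14.183925
  V(2,1) = exp(-r*dt) * [p*5.647680 + (1-p)*0.000000] = 2.577065; exercise = 0.000000; V(2,1) = max -> 2.577065
  V(2,2) = exp(-r*dt) * [p*0.000000 + (1-p)*0.000000] = 0.000000; exercise = 0.000000; V(2,2) = max -> 0.000000
  V(1,0) = exp(-r*dt) * [p*14.183925 + (1-p)*2.577065] = 7.826412; exercise = 3.453888; V(1,0) = max -> 7.826412
  V(1,1) = exp(-r*dt) * [p*2.577065 + (1-p)*0.000000] = 1.175927; exercise = 0.000000; V(1,1) = max -> 1.175927
  V(0,0) = exp(-r*dt) * [p*7.826412 + (1-p)*1.175927] = 4.189167; exercise = 0.000000; V(0,0) = max -> 4.189167


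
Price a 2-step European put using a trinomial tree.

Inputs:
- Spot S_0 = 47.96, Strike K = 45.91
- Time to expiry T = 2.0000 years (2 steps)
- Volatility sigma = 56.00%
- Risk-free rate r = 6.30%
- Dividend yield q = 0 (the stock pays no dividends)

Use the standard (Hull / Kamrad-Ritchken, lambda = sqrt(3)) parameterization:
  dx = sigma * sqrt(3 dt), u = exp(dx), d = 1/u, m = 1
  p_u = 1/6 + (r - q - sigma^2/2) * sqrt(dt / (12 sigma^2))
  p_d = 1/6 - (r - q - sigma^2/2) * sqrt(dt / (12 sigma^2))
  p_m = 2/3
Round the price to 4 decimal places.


Answer: Price = V(0,0) = 8.5987

Derivation:
dt = T/N = 1.000000; dx = sigma*sqrt(3*dt) = 0.969948
u = exp(dx) = 2.637808; d = 1/u = 0.379103
p_u = 0.118314, p_m = 0.666667, p_d = 0.215020
Discount per step: exp(-r*dt) = 0.938943
Stock lattice S(k, j) with j the centered position index:
  k=0: S(0,+0) = 47.9600
  k=1: S(1,-1) = 18.1818; S(1,+0) = 47.9600; S(1,+1) = 126.5093
  k=2: S(2,-2) = 6.8928; S(2,-1) = 18.1818; S(2,+0) = 47.9600; S(2,+1) = 126.5093; S(2,+2) = 333.7073
Terminal payoffs V(N, j) = max(K - S_T, 0):
  V(2,-2) = 39.017248; V(2,-1) = 27.728240; V(2,+0) = 0.000000; V(2,+1) = 0.000000; V(2,+2) = 0.000000
Backward induction: V(k, j) = exp(-r*dt) * [p_u * V(k+1, j+1) + p_m * V(k+1, j) + p_d * V(k+1, j-1)]
  V(1,-1) = exp(-r*dt) * [p_u*0.000000 + p_m*27.728240 + p_d*39.017248] = 25.234080
  V(1,+0) = exp(-r*dt) * [p_u*0.000000 + p_m*0.000000 + p_d*27.728240] = 5.598093
  V(1,+1) = exp(-r*dt) * [p_u*0.000000 + p_m*0.000000 + p_d*0.000000] = 0.000000
  V(0,+0) = exp(-r*dt) * [p_u*0.000000 + p_m*5.598093 + p_d*25.234080] = 8.598739


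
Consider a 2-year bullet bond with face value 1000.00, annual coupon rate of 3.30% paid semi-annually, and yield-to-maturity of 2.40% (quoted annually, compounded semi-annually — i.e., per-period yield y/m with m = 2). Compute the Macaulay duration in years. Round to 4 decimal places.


Answer: Macaulay duration = 1.9523 years

Derivation:
Coupon per period c = face * coupon_rate / m = 16.500000
Periods per year m = 2; per-period yield y/m = 0.012000
Number of cashflows N = 4
Cashflows (t years, CF_t, discount factor 1/(1+y/m)^(m*t), PV):
  t = 0.5000: CF_t = 16.500000, DF = 0.988142, PV = 16.304348
  t = 1.0000: CF_t = 16.500000, DF = 0.976425, PV = 16.111016
  t = 1.5000: CF_t = 16.500000, DF = 0.964847, PV = 15.919976
  t = 2.0000: CF_t = 1016.500000, DF = 0.953406, PV = 969.137354
Price P = sum_t PV_t = 1017.472693
Macaulay numerator sum_t t * PV_t:
  t * PV_t at t = 0.5000: 8.152174
  t * PV_t at t = 1.0000: 16.111016
  t * PV_t at t = 1.5000: 23.879964
  t * PV_t at t = 2.0000: 1938.274707
Macaulay duration D = (sum_t t * PV_t) / P = 1986.417861 / 1017.472693 = 1.952306


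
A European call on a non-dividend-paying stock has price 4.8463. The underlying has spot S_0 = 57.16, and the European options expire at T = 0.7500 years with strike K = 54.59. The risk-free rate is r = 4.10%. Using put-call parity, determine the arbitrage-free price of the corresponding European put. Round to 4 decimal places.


Put-call parity: C - P = S_0 * exp(-qT) - K * exp(-rT).
S_0 * exp(-qT) = 57.1600 * 1.00000000 = 57.16000000
K * exp(-rT) = 54.5900 * 0.96971797 = 52.93690411
P = C - S*exp(-qT) + K*exp(-rT)
P = 4.8463 - 57.16000000 + 52.93690411 = 0.6232

Answer: Put price = 0.6232


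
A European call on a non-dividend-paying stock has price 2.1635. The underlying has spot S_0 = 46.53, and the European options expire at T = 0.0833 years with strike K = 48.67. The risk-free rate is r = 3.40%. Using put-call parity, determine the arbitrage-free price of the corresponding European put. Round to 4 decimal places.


Answer: Put price = 4.1659

Derivation:
Put-call parity: C - P = S_0 * exp(-qT) - K * exp(-rT).
S_0 * exp(-qT) = 46.5300 * 1.00000000 = 46.53000000
K * exp(-rT) = 48.6700 * 0.99717181 = 48.53235184
P = C - S*exp(-qT) + K*exp(-rT)
P = 2.1635 - 46.53000000 + 48.53235184 = 4.1659


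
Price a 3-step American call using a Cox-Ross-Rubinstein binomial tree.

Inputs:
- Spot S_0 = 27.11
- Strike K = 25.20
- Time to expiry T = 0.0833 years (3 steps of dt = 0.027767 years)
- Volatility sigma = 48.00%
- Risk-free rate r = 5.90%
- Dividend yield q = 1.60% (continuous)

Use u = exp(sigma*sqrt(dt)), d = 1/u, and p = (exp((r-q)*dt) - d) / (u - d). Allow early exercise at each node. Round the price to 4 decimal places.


Answer: Price = V(0,0) = 2.5829

Derivation:
dt = T/N = 0.027767
u = exp(sigma*sqrt(dt)) = 1.083270; d = 1/u = 0.923131
p = (exp((r-q)*dt) - d) / (u - d) = 0.487475
Discount per step: exp(-r*dt) = 0.998363
Stock lattice S(k, i) with i counting down-moves:
  k=0: S(0,0) = 27.1100
  k=1: S(1,0) = 29.3674; S(1,1) = 25.0261
  k=2: S(2,0) = 31.8129; S(2,1) = 27.1100; S(2,2) = 23.1024
  k=3: S(3,0) = 34.4619; S(3,1) = 29.3674; S(3,2) = 25.0261; S(3,3) = 21.3265
Terminal payoffs V(N, i) = max(S_T - K, 0):
  V(3,0) = 9.261910; V(3,1) = 4.167442; V(3,2) = 0.000000; V(3,3) = 0.000000
Backward induction: V(k, i) = exp(-r*dt) * [p * V(k+1, i) + (1-p) * V(k+1, i+1)]; then take max(V_cont, immediate exercise) for American.
  V(2,0) = exp(-r*dt) * [p*9.261910 + (1-p)*4.167442] = 6.639981; exercise = 6.612862; V(2,0) = max -> 6.639981
  V(2,1) = exp(-r*dt) * [p*4.167442 + (1-p)*0.000000] = 2.028198; exercise = 1.910000; V(2,1) = max -> 2.028198
  V(2,2) = exp(-r*dt) * [p*0.000000 + (1-p)*0.000000] = 0.000000; exercise = 0.000000; V(2,2) = max -> 0.000000
  V(1,0) = exp(-r*dt) * [p*6.639981 + (1-p)*2.028198] = 4.269327; exercise = 4.167442; V(1,0) = max -> 4.269327
  V(1,1) = exp(-r*dt) * [p*2.028198 + (1-p)*0.000000] = 0.987077; exercise = 0.000000; V(1,1) = max -> 0.987077
  V(0,0) = exp(-r*dt) * [p*4.269327 + (1-p)*0.987077] = 2.582857; exercise = 1.910000; V(0,0) = max -> 2.582857


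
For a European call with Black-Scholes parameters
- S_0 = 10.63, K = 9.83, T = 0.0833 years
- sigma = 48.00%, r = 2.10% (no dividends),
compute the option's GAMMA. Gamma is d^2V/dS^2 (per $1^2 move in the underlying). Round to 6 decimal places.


d1 = 0.6466657944; d2 = 0.5081294454
phi(d1) = 0.3236712761; exp(-qT) = 1.0000000000; exp(-rT) = 0.9982522291
Gamma = exp(-qT) * phi(d1) / (S * sigma * sqrt(T)) = 1.0000000000 * 0.3236712761 / (10.6300 * 0.4800 * 0.2886173938) = 0.219790

Answer: Gamma = 0.219790


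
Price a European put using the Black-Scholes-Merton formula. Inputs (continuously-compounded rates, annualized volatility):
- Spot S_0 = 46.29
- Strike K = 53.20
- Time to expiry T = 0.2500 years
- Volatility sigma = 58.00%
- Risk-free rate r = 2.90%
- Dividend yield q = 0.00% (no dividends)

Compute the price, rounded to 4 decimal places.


d1 = (ln(S/K) + (r - q + 0.5*sigma^2) * T) / (sigma * sqrt(T)) = -0.30976704
d2 = d1 - sigma * sqrt(T) = -0.59976704
exp(-rT) = 0.99277622; exp(-qT) = 1.00000000
P = K * exp(-rT) * N(-d2) - S_0 * exp(-qT) * N(-d1)
N(-d1) = 0.62163094; N(-d2) = 0.72566925
P = 53.2000 * 0.99277622 * 0.72566925 - 46.2900 * 1.00000000 * 0.62163094 = 9.5514

Answer: Price = 9.5514


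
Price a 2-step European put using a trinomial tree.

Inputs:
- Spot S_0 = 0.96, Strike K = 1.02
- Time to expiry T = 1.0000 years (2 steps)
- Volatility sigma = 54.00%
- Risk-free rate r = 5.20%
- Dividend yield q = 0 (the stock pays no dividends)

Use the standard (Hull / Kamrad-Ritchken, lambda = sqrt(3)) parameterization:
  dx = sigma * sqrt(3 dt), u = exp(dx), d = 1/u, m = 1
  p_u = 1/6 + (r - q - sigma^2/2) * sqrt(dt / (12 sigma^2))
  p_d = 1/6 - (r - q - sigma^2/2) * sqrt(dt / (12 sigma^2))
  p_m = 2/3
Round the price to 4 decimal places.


Answer: Price = V(0,0) = 0.1922

Derivation:
dt = T/N = 0.500000; dx = sigma*sqrt(3*dt) = 0.661362
u = exp(dx) = 1.937430; d = 1/u = 0.516148
p_u = 0.131210, p_m = 0.666667, p_d = 0.202124
Discount per step: exp(-r*dt) = 0.974335
Stock lattice S(k, j) with j the centered position index:
  k=0: S(0,+0) = 0.9600
  k=1: S(1,-1) = 0.4955; S(1,+0) = 0.9600; S(1,+1) = 1.8599
  k=2: S(2,-2) = 0.2558; S(2,-1) = 0.4955; S(2,+0) = 0.9600; S(2,+1) = 1.8599; S(2,+2) = 3.6035
Terminal payoffs V(N, j) = max(K - S_T, 0):
  V(2,-2) = 0.764248; V(2,-1) = 0.524498; V(2,+0) = 0.060000; V(2,+1) = 0.000000; V(2,+2) = 0.000000
Backward induction: V(k, j) = exp(-r*dt) * [p_u * V(k+1, j+1) + p_m * V(k+1, j) + p_d * V(k+1, j-1)]
  V(1,-1) = exp(-r*dt) * [p_u*0.060000 + p_m*0.524498 + p_d*0.764248] = 0.498870
  V(1,+0) = exp(-r*dt) * [p_u*0.000000 + p_m*0.060000 + p_d*0.524498] = 0.142266
  V(1,+1) = exp(-r*dt) * [p_u*0.000000 + p_m*0.000000 + p_d*0.060000] = 0.011816
  V(0,+0) = exp(-r*dt) * [p_u*0.011816 + p_m*0.142266 + p_d*0.498870] = 0.192166


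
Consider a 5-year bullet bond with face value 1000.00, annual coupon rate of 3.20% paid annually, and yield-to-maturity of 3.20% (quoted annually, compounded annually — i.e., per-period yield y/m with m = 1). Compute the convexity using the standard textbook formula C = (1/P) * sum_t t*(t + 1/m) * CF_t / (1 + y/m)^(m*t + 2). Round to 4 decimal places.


Answer: Convexity = 25.9191

Derivation:
Coupon per period c = face * coupon_rate / m = 32.000000
Periods per year m = 1; per-period yield y/m = 0.032000
Number of cashflows N = 5
Cashflows (t years, CF_t, discount factor 1/(1+y/m)^(m*t), PV):
  t = 1.0000: CF_t = 32.000000, DF = 0.968992, PV = 31.007752
  t = 2.0000: CF_t = 32.000000, DF = 0.938946, PV = 30.046271
  t = 3.0000: CF_t = 32.000000, DF = 0.909831, PV = 29.114604
  t = 4.0000: CF_t = 32.000000, DF = 0.881620, PV = 28.211826
  t = 5.0000: CF_t = 1032.000000, DF = 0.854283, PV = 881.619547
Price P = sum_t PV_t = 1000.000000
Convexity numerator sum_t t*(t + 1/m) * CF_t / (1+y/m)^(m*t + 2):
  t = 1.0000: term = 58.229208
  t = 2.0000: term = 169.270953
  t = 3.0000: term = 328.044483
  t = 4.0000: term = 529.787601
  t = 5.0000: term = 24833.793812
Convexity = (1/P) * sum = 25919.126057 / 1000.000000 = 25.919126


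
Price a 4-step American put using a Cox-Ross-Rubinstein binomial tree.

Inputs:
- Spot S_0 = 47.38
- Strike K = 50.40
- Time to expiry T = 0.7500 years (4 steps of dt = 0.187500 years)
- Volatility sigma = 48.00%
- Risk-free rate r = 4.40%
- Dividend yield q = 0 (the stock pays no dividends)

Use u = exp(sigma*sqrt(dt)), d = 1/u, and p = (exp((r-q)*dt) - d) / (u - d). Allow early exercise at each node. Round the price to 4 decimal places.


Answer: Price = V(0,0) = 8.9485

Derivation:
dt = T/N = 0.187500
u = exp(sigma*sqrt(dt)) = 1.231024; d = 1/u = 0.812332
p = (exp((r-q)*dt) - d) / (u - d) = 0.468010
Discount per step: exp(-r*dt) = 0.991784
Stock lattice S(k, i) with i counting down-moves:
  k=0: S(0,0) = 47.3800
  k=1: S(1,0) = 58.3259; S(1,1) = 38.4883
  k=2: S(2,0) = 71.8006; S(2,1) = 47.3800; S(2,2) = 31.2653
  k=3: S(3,0) = 88.3882; S(3,1) = 58.3259; S(3,2) = 38.4883; S(3,3) = 25.3978
  k=4: S(4,0) = 108.8080; S(4,1) = 71.8006; S(4,2) = 47.3800; S(4,3) = 31.2653; S(4,4) = 20.6314
Terminal payoffs V(N, i) = max(K - S_T, 0):
  V(4,0) = 0.000000; V(4,1) = 0.000000; V(4,2) = 3.020000; V(4,3) = 19.134727; V(4,4) = 29.768566
Backward induction: V(k, i) = exp(-r*dt) * [p * V(k+1, i) + (1-p) * V(k+1, i+1)]; then take max(V_cont, immediate exercise) for American.
  V(3,0) = exp(-r*dt) * [p*0.000000 + (1-p)*0.000000] = 0.000000; exercise = 0.000000; V(3,0) = max -> 0.000000
  V(3,1) = exp(-r*dt) * [p*0.000000 + (1-p)*3.020000] = 1.593408; exercise = 0.000000; V(3,1) = max -> 1.593408
  V(3,2) = exp(-r*dt) * [p*3.020000 + (1-p)*19.134727] = 11.497618; exercise = 11.911708; V(3,2) = max -> 11.911708
  V(3,3) = exp(-r*dt) * [p*19.134727 + (1-p)*29.768566] = 24.588127; exercise = 25.002216; V(3,3) = max -> 25.002216
  V(2,0) = exp(-r*dt) * [p*0.000000 + (1-p)*1.593408] = 0.840712; exercise = 0.000000; V(2,0) = max -> 0.840712
  V(2,1) = exp(-r*dt) * [p*1.593408 + (1-p)*11.911708] = 7.024444; exercise = 3.020000; V(2,1) = max -> 7.024444
  V(2,2) = exp(-r*dt) * [p*11.911708 + (1-p)*25.002216] = 18.720637; exercise = 19.134727; V(2,2) = max -> 19.134727
  V(1,0) = exp(-r*dt) * [p*0.840712 + (1-p)*7.024444] = 4.096457; exercise = 0.000000; V(1,0) = max -> 4.096457
  V(1,1) = exp(-r*dt) * [p*7.024444 + (1-p)*19.134727] = 13.356342; exercise = 11.911708; V(1,1) = max -> 13.356342
  V(0,0) = exp(-r*dt) * [p*4.096457 + (1-p)*13.356342] = 8.948488; exercise = 3.020000; V(0,0) = max -> 8.948488


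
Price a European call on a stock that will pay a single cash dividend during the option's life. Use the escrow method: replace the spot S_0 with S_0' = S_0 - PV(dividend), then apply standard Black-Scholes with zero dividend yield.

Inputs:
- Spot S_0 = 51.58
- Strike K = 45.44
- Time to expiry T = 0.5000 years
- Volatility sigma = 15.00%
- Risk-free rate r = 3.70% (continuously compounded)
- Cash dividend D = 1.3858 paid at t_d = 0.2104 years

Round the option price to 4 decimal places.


Answer: Price = 5.9322

Derivation:
PV(D) = D * exp(-r * t_d) = 1.3858 * 0.99224542 = 1.37505371
S_0' = S_0 - PV(D) = 51.5800 - 1.37505371 = 50.20494629
d1 = (ln(S_0'/K) + (r + sigma^2/2)*T) / (sigma*sqrt(T)) = 1.16762920
d2 = d1 - sigma*sqrt(T) = 1.06156319
exp(-rT) = 0.98167007
N(d1) = 0.87852182; N(d2) = 0.85578298
C = S_0' * N(d1) - K * exp(-rT) * N(d2) = 50.20494629 * 0.87852182 - 45.4400 * 0.98167007 * 0.85578298 = 5.9322


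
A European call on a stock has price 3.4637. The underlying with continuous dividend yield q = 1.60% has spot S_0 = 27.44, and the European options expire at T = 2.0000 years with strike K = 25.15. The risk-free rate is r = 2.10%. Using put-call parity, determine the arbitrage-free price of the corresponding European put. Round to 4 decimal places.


Put-call parity: C - P = S_0 * exp(-qT) - K * exp(-rT).
S_0 * exp(-qT) = 27.4400 * 0.96850658 = 26.57582061
K * exp(-rT) = 25.1500 * 0.95886978 = 24.11557498
P = C - S*exp(-qT) + K*exp(-rT)
P = 3.4637 - 26.57582061 + 24.11557498 = 1.0035

Answer: Put price = 1.0035


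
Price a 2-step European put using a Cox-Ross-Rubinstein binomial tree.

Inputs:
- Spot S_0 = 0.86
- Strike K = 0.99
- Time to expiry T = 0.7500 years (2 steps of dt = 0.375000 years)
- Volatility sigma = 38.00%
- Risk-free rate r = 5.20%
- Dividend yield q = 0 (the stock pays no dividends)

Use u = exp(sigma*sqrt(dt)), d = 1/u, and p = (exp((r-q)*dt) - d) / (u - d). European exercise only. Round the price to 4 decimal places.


Answer: Price = V(0,0) = 0.1777

Derivation:
dt = T/N = 0.375000
u = exp(sigma*sqrt(dt)) = 1.262005; d = 1/u = 0.792390
p = (exp((r-q)*dt) - d) / (u - d) = 0.484017
Discount per step: exp(-r*dt) = 0.980689
Stock lattice S(k, i) with i counting down-moves:
  k=0: S(0,0) = 0.8600
  k=1: S(1,0) = 1.0853; S(1,1) = 0.6815
  k=2: S(2,0) = 1.3697; S(2,1) = 0.8600; S(2,2) = 0.5400
Terminal payoffs V(N, i) = max(K - S_T, 0):
  V(2,0) = 0.000000; V(2,1) = 0.130000; V(2,2) = 0.450021
Backward induction: V(k, i) = exp(-r*dt) * [p * V(k+1, i) + (1-p) * V(k+1, i+1)].
  V(1,0) = exp(-r*dt) * [p*0.000000 + (1-p)*0.130000] = 0.065782
  V(1,1) = exp(-r*dt) * [p*0.130000 + (1-p)*0.450021] = 0.289427
  V(0,0) = exp(-r*dt) * [p*0.065782 + (1-p)*0.289427] = 0.177680


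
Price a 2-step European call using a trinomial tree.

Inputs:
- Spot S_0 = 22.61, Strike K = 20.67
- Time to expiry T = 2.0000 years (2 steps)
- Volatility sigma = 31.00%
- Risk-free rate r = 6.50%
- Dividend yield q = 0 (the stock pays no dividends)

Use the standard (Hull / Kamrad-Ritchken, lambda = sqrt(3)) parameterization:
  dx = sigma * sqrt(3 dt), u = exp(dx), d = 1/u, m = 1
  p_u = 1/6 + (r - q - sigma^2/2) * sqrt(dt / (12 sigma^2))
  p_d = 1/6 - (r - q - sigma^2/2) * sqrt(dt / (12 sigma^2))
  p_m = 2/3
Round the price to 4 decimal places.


Answer: Price = V(0,0) = 6.0282

Derivation:
dt = T/N = 1.000000; dx = sigma*sqrt(3*dt) = 0.536936
u = exp(dx) = 1.710757; d = 1/u = 0.584537
p_u = 0.182451, p_m = 0.666667, p_d = 0.150883
Discount per step: exp(-r*dt) = 0.937067
Stock lattice S(k, j) with j the centered position index:
  k=0: S(0,+0) = 22.6100
  k=1: S(1,-1) = 13.2164; S(1,+0) = 22.6100; S(1,+1) = 38.6802
  k=2: S(2,-2) = 7.7255; S(2,-1) = 13.2164; S(2,+0) = 22.6100; S(2,+1) = 38.6802; S(2,+2) = 66.1724
Terminal payoffs V(N, j) = max(S_T - K, 0):
  V(2,-2) = 0.000000; V(2,-1) = 0.000000; V(2,+0) = 1.940000; V(2,+1) = 18.010208; V(2,+2) = 45.502422
Backward induction: V(k, j) = exp(-r*dt) * [p_u * V(k+1, j+1) + p_m * V(k+1, j) + p_d * V(k+1, j-1)]
  V(1,-1) = exp(-r*dt) * [p_u*1.940000 + p_m*0.000000 + p_d*0.000000] = 0.331679
  V(1,+0) = exp(-r*dt) * [p_u*18.010208 + p_m*1.940000 + p_d*0.000000] = 4.291120
  V(1,+1) = exp(-r*dt) * [p_u*45.502422 + p_m*18.010208 + p_d*1.940000] = 19.304963
  V(0,+0) = exp(-r*dt) * [p_u*19.304963 + p_m*4.291120 + p_d*0.331679] = 6.028150


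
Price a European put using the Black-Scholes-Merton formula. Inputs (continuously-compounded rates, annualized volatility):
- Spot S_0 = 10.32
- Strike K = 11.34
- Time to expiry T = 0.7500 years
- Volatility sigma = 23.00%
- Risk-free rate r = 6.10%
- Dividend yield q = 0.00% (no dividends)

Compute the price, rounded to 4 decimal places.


d1 = (ln(S/K) + (r - q + 0.5*sigma^2) * T) / (sigma * sqrt(T)) = -0.14391102
d2 = d1 - sigma * sqrt(T) = -0.34309687
exp(-rT) = 0.95528075; exp(-qT) = 1.00000000
P = K * exp(-rT) * N(-d2) - S_0 * exp(-qT) * N(-d1)
N(-d1) = 0.55721463; N(-d2) = 0.63423721
P = 11.3400 * 0.95528075 * 0.63423721 - 10.3200 * 1.00000000 * 0.55721463 = 1.1202

Answer: Price = 1.1202


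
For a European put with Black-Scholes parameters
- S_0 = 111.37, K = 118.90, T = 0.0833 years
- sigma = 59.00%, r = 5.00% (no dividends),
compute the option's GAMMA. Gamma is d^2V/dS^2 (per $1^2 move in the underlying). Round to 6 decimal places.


d1 = -0.2746081561; d2 = -0.4448924184
phi(d1) = 0.3841802817; exp(-qT) = 1.0000000000; exp(-rT) = 0.9958436616
Gamma = exp(-qT) * phi(d1) / (S * sigma * sqrt(T)) = 1.0000000000 * 0.3841802817 / (111.3700 * 0.5900 * 0.2886173938) = 0.020258

Answer: Gamma = 0.020258


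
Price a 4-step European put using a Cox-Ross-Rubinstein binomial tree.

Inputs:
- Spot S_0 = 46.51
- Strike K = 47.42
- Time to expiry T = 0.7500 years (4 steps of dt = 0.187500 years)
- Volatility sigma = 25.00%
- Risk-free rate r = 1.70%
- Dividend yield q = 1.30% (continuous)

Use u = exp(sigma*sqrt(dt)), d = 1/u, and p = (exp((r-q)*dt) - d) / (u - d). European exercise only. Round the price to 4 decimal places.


dt = T/N = 0.187500
u = exp(sigma*sqrt(dt)) = 1.114330; d = 1/u = 0.897400
p = (exp((r-q)*dt) - d) / (u - d) = 0.476422
Discount per step: exp(-r*dt) = 0.996818
Stock lattice S(k, i) with i counting down-moves:
  k=0: S(0,0) = 46.5100
  k=1: S(1,0) = 51.8275; S(1,1) = 41.7381
  k=2: S(2,0) = 57.7529; S(2,1) = 46.5100; S(2,2) = 37.4558
  k=3: S(3,0) = 64.3558; S(3,1) = 51.8275; S(3,2) = 41.7381; S(3,3) = 33.6128
  k=4: S(4,0) = 71.7136; S(4,1) = 57.7529; S(4,2) = 46.5100; S(4,3) = 37.4558; S(4,4) = 30.1642
Terminal payoffs V(N, i) = max(K - S_T, 0):
  V(4,0) = 0.000000; V(4,1) = 0.000000; V(4,2) = 0.910000; V(4,3) = 9.964222; V(4,4) = 17.255835
Backward induction: V(k, i) = exp(-r*dt) * [p * V(k+1, i) + (1-p) * V(k+1, i+1)].
  V(3,0) = exp(-r*dt) * [p*0.000000 + (1-p)*0.000000] = 0.000000
  V(3,1) = exp(-r*dt) * [p*0.000000 + (1-p)*0.910000] = 0.474940
  V(3,2) = exp(-r*dt) * [p*0.910000 + (1-p)*9.964222] = 5.632611
  V(3,3) = exp(-r*dt) * [p*9.964222 + (1-p)*17.255835] = 13.738092
  V(2,0) = exp(-r*dt) * [p*0.000000 + (1-p)*0.474940] = 0.247877
  V(2,1) = exp(-r*dt) * [p*0.474940 + (1-p)*5.632611] = 3.165279
  V(2,2) = exp(-r*dt) * [p*5.632611 + (1-p)*13.738092] = 9.845033
  V(1,0) = exp(-r*dt) * [p*0.247877 + (1-p)*3.165279] = 1.769715
  V(1,1) = exp(-r*dt) * [p*3.165279 + (1-p)*9.845033] = 6.641450
  V(0,0) = exp(-r*dt) * [p*1.769715 + (1-p)*6.641450] = 4.306700

Answer: Price = V(0,0) = 4.3067


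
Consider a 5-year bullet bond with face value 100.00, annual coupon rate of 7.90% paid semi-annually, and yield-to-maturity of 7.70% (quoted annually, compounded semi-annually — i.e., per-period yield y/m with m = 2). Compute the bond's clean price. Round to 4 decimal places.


Answer: Price = 100.8172

Derivation:
Coupon per period c = face * coupon_rate / m = 3.950000
Periods per year m = 2; per-period yield y/m = 0.038500
Number of cashflows N = 10
Cashflows (t years, CF_t, discount factor 1/(1+y/m)^(m*t), PV):
  t = 0.5000: CF_t = 3.950000, DF = 0.962927, PV = 3.803563
  t = 1.0000: CF_t = 3.950000, DF = 0.927229, PV = 3.662554
  t = 1.5000: CF_t = 3.950000, DF = 0.892854, PV = 3.526774
  t = 2.0000: CF_t = 3.950000, DF = 0.859754, PV = 3.396027
  t = 2.5000: CF_t = 3.950000, DF = 0.827880, PV = 3.270127
  t = 3.0000: CF_t = 3.950000, DF = 0.797188, PV = 3.148894
  t = 3.5000: CF_t = 3.950000, DF = 0.767635, PV = 3.032156
  t = 4.0000: CF_t = 3.950000, DF = 0.739176, PV = 2.919746
  t = 4.5000: CF_t = 3.950000, DF = 0.711773, PV = 2.811503
  t = 5.0000: CF_t = 103.950000, DF = 0.685386, PV = 71.245836
Price P = sum_t PV_t = 100.817180
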